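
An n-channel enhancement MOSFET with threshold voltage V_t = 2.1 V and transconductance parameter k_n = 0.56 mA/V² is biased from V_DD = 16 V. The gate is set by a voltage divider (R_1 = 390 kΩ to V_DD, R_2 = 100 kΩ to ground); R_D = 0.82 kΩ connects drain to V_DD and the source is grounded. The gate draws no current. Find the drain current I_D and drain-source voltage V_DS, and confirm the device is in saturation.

V_G = V_DD·R_2/(R_1+R_2) = 16×100/490 = 3.27 V. With the source grounded, V_GS = V_G = 3.27 V.
Assume saturation: I_D = (k_n/2)(V_GS − V_t)² = (0.56/2)×(3.27 − 2.1)² = 0.28×1.17² = 0.38 mA.
V_DS = V_DD − I_D·R_D = 16 − 0.38×0.82 = 15.7 V.
Saturation requires V_DS ≥ V_GS − V_t = 1.17 V; 15.7 ≥ 1.17 ✓.

I_D ≈ 0.38 mA, V_DS ≈ 16 V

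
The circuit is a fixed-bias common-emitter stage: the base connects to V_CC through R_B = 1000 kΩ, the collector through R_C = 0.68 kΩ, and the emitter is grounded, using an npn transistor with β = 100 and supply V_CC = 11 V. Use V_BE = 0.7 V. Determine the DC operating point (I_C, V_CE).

Base loop: V_CC = I_B·R_B + V_BE, so I_B = (11 − 0.7)/1000 kΩ = 0.0103 mA.
In the active region I_C = β·I_B = 100 × 0.0103 = 1.03 mA.
Collector loop: V_CE = V_CC − I_C·R_C = 11 − 1.03×0.68 = 10.3 V.
Since V_CE = 10.3 V > V_CE(sat) ≈ 0.2 V, the transistor is in the active region as assumed.

I_C ≈ 1 mA, V_CE ≈ 10 V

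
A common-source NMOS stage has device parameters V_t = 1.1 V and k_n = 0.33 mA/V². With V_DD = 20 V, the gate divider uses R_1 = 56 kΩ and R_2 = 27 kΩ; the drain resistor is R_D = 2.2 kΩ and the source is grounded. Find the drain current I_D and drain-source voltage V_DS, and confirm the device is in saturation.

V_G = V_DD·R_2/(R_1+R_2) = 20×27/83 = 6.51 V. With the source grounded, V_GS = V_G = 6.51 V.
Assume saturation: I_D = (k_n/2)(V_GS − V_t)² = (0.33/2)×(6.51 − 1.1)² = 0.165×5.41² = 4.82 mA.
V_DS = V_DD − I_D·R_D = 20 − 4.82×2.2 = 9.39 V.
Saturation requires V_DS ≥ V_GS − V_t = 5.41 V; 9.39 ≥ 5.41 ✓.

I_D ≈ 4.8 mA, V_DS ≈ 9.4 V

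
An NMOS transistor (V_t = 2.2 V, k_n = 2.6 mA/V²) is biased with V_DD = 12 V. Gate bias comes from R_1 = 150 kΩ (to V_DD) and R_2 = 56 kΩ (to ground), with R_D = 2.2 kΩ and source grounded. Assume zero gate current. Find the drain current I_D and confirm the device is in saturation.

V_G = V_DD·R_2/(R_1+R_2) = 12×56/206 = 3.26 V. With the source grounded, V_GS = V_G = 3.26 V.
Assume saturation: I_D = (k_n/2)(V_GS − V_t)² = (2.6/2)×(3.26 − 2.2)² = 1.3×1.06² = 1.47 mA.
V_DS = V_DD − I_D·R_D = 12 − 1.47×2.2 = 8.77 V.
Saturation requires V_DS ≥ V_GS − V_t = 1.06 V; 8.77 ≥ 1.06 ✓.

I_D ≈ 1.5 mA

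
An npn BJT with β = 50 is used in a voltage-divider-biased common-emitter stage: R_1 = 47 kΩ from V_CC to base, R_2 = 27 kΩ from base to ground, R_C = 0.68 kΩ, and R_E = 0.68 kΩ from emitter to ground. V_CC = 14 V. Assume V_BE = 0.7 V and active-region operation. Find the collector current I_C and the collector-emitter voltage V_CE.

I_C ≈ 4.3 mA, V_CE ≈ 8.2 V

Thevenize the base divider: V_Th = V_CC·R_2/(R_1+R_2) = 14×27/74 = 5.11 V, R_Th = R_1‖R_2 = 17.1 kΩ.
Base-emitter loop: V_Th = I_B·R_Th + V_BE + (β+1)I_B·R_E, so I_B = (5.11 − 0.7) / (17.1 + 51×0.68) = 0.0851 mA.
I_C = β·I_B = 50×0.0851 = 4.25 mA, and I_E = (β+1)I_B = 4.34 mA.
V_CE = V_CC − I_C·R_C − I_E·R_E = 14 − 4.25×0.68 − 4.34×0.68 = 8.16 V.
V_CE = 8.16 V > 0.2 V confirms active-region operation.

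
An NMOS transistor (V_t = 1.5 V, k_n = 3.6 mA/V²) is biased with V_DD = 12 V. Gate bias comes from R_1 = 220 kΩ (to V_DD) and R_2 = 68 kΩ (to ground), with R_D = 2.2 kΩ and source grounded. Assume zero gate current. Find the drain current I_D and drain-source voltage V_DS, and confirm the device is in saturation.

I_D ≈ 3.2 mA, V_DS ≈ 5 V

V_G = V_DD·R_2/(R_1+R_2) = 12×68/288 = 2.83 V. With the source grounded, V_GS = V_G = 2.83 V.
Assume saturation: I_D = (k_n/2)(V_GS − V_t)² = (3.6/2)×(2.83 − 1.5)² = 1.8×1.33² = 3.2 mA.
V_DS = V_DD − I_D·R_D = 12 − 3.2×2.2 = 4.96 V.
Saturation requires V_DS ≥ V_GS − V_t = 1.33 V; 4.96 ≥ 1.33 ✓.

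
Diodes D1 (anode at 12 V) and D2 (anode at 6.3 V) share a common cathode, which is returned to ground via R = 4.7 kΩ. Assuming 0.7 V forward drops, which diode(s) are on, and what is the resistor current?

Only D1 conducts; I_R ≈ 2.4 mA

Assume both conduct. Then node N would need to be at both 12−0.7 = 11.3 V and 6.3−0.7 = 5.6 V, which is impossible.
Assume only D1 conducts: V_N = 12 − 0.7 = 11.3 V, so I_R = 11.3/4.7 = 2.4 mA.
Check D2: its anode-to-cathode voltage is 6.3 − 11.3 = -5 V < 0.7 V, so it is off. The assumption is consistent.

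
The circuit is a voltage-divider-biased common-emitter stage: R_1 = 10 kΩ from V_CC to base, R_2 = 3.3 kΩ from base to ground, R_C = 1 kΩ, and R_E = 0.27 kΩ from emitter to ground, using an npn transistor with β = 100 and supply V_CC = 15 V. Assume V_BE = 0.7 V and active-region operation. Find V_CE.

Thevenize the base divider: V_Th = V_CC·R_2/(R_1+R_2) = 15×3.3/13.3 = 3.72 V, R_Th = R_1‖R_2 = 2.48 kΩ.
Base-emitter loop: V_Th = I_B·R_Th + V_BE + (β+1)I_B·R_E, so I_B = (3.72 − 0.7) / (2.48 + 101×0.27) = 0.102 mA.
I_C = β·I_B = 100×0.102 = 10.2 mA, and I_E = (β+1)I_B = 10.3 mA.
V_CE = V_CC − I_C·R_C − I_E·R_E = 15 − 10.2×1 − 10.3×0.27 = 2.07 V.
V_CE = 2.07 V > 0.2 V confirms active-region operation.

V_CE ≈ 2.1 V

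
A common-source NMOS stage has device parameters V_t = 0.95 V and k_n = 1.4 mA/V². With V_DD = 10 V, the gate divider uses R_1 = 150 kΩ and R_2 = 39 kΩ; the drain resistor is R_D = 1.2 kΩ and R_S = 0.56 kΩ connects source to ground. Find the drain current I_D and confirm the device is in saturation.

I_D ≈ 0.49 mA

V_G = V_DD·R_2/(R_1+R_2) = 10×39/189 = 2.06 V.
Assume saturation: I_D = (k_n/2)(V_GS − V_t)² with V_GS = V_G − I_D·R_S = 2.06 − 0.56·I_D.
Substituting gives 0.22·I_D² − 1.87·I_D + 0.868 = 0, with roots I_D = 0.492 or 8.04 mA.
The root I_D = 8.04 mA gives V_GS = -2.44 V ≤ V_t, so take I_D = 0.492 mA.
Then V_GS = 1.79 V and V_DS = V_DD − I_D(R_D+R_S) = 10 − 0.492×1.76 = 9.13 V.
Saturation requires V_DS ≥ V_GS − V_t = 0.838 V; 9.13 ≥ 0.838 ✓.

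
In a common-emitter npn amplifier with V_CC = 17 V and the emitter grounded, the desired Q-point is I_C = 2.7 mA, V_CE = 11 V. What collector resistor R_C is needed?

Collector loop: V_CC = I_C·R_C + V_CE.
R_C = (V_CC − V_CE)/I_C = (17 − 11)/2.7 = 2.22 kΩ.

R_C ≈ 2.2 kΩ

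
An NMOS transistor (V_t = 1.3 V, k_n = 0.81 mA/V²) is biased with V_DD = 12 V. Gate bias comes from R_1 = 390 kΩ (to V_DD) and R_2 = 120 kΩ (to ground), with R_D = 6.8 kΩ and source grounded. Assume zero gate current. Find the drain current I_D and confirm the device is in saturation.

I_D ≈ 0.94 mA

V_G = V_DD·R_2/(R_1+R_2) = 12×120/510 = 2.82 V. With the source grounded, V_GS = V_G = 2.82 V.
Assume saturation: I_D = (k_n/2)(V_GS − V_t)² = (0.81/2)×(2.82 − 1.3)² = 0.405×1.52² = 0.94 mA.
V_DS = V_DD − I_D·R_D = 12 − 0.94×6.8 = 5.61 V.
Saturation requires V_DS ≥ V_GS − V_t = 1.52 V; 5.61 ≥ 1.52 ✓.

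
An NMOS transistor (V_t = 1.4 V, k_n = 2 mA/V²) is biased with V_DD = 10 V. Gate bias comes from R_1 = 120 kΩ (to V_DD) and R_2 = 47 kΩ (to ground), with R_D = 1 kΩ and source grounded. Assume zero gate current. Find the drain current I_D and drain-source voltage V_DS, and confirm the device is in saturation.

V_G = V_DD·R_2/(R_1+R_2) = 10×47/167 = 2.81 V. With the source grounded, V_GS = V_G = 2.81 V.
Assume saturation: I_D = (k_n/2)(V_GS − V_t)² = (2/2)×(2.81 − 1.4)² = 1×1.41² = 2 mA.
V_DS = V_DD − I_D·R_D = 10 − 2×1 = 8 V.
Saturation requires V_DS ≥ V_GS − V_t = 1.41 V; 8 ≥ 1.41 ✓.

I_D ≈ 2 mA, V_DS ≈ 8 V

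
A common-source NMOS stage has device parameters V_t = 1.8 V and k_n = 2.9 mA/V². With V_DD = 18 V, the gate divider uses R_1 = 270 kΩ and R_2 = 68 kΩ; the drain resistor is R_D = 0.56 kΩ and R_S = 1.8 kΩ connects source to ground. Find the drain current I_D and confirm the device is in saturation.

V_G = V_DD·R_2/(R_1+R_2) = 18×68/338 = 3.62 V.
Assume saturation: I_D = (k_n/2)(V_GS − V_t)² with V_GS = V_G − I_D·R_S = 3.62 − 1.8·I_D.
Substituting gives 4.7·I_D² − 10.5·I_D + 4.81 = 0, with roots I_D = 0.642 or 1.59 mA.
The root I_D = 1.59 mA gives V_GS = 0.751 V ≤ V_t, so take I_D = 0.642 mA.
Then V_GS = 2.47 V and V_DS = V_DD − I_D(R_D+R_S) = 18 − 0.642×2.36 = 16.5 V.
Saturation requires V_DS ≥ V_GS − V_t = 0.665 V; 16.5 ≥ 0.665 ✓.

I_D ≈ 0.64 mA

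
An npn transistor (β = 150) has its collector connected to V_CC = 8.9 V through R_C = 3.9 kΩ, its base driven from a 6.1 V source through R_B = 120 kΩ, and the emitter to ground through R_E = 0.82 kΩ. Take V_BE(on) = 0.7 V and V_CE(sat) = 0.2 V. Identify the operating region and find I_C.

Assume active: I_B = (6.1 − 0.7)/(120 + 151×0.82) = 0.0221 mA, I_C = β·I_B = 3.32 mA.
Then V_CE = 8.9 − 3.32×3.9 − 3.34×0.82 = -6.8 V < 0.2 V — the active assumption fails.
Re-solve with V_CE = 0.2 V. KCL at the emitter: V_E/R_E = (V_BB−0.7−V_E)/R_B + (V_CC−0.2−V_E)/R_C, giving V_E = 1.53 V.
I_C = (V_CC − 0.2 − V_E)/R_C = (8.7 − 1.53)/3.9 = 1.84 mA.
Check: I_B = (5.4 − 1.53)/120 = 0.0322 mA, and β·I_B = 4.83 mA > I_C, confirming saturation.

saturation; I_C ≈ 1.8 mA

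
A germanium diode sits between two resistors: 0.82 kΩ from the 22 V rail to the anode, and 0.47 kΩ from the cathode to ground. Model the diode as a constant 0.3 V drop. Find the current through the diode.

The two resistors are in series with the diode, so KVL gives 22 = I·0.82 + 0.3 + I·0.47.
I = (22 − 0.3) / (0.82 + 0.47) kΩ = 21.7 / 1.29 = 16.8 mA.

I ≈ 17 mA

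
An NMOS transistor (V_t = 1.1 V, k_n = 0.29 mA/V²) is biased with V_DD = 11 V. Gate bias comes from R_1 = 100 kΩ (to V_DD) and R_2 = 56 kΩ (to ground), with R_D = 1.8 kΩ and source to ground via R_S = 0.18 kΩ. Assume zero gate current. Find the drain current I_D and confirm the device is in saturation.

I_D ≈ 1 mA

V_G = V_DD·R_2/(R_1+R_2) = 11×56/156 = 3.95 V.
Assume saturation: I_D = (k_n/2)(V_GS − V_t)² with V_GS = V_G − I_D·R_S = 3.95 − 0.18·I_D.
Substituting gives 0.0047·I_D² − 1.15·I_D + 1.18 = 0, with roots I_D = 1.03 or 243 mA.
The root I_D = 243 mA gives V_GS = -39.9 V ≤ V_t, so take I_D = 1.03 mA.
Then V_GS = 3.76 V and V_DS = V_DD − I_D(R_D+R_S) = 11 − 1.03×1.98 = 8.96 V.
Saturation requires V_DS ≥ V_GS − V_t = 2.66 V; 8.96 ≥ 2.66 ✓.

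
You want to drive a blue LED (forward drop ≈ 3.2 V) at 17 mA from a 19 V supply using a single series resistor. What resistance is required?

The resistor drops V_S − V_D = 19 − 3.2 = 15.8 V at 17 mA.
R = 15.8 V / 17 mA = 0.929 kΩ.

R ≈ 0.93 kΩ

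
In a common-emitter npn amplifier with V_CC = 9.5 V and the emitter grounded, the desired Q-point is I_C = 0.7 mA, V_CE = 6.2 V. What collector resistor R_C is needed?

Collector loop: V_CC = I_C·R_C + V_CE.
R_C = (V_CC − V_CE)/I_C = (9.5 − 6.2)/0.7 = 4.71 kΩ.

R_C ≈ 4.7 kΩ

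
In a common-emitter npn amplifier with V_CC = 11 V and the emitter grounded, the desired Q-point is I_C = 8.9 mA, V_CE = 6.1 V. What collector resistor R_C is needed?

Collector loop: V_CC = I_C·R_C + V_CE.
R_C = (V_CC − V_CE)/I_C = (11 − 6.1)/8.9 = 0.551 kΩ.

R_C ≈ 0.55 kΩ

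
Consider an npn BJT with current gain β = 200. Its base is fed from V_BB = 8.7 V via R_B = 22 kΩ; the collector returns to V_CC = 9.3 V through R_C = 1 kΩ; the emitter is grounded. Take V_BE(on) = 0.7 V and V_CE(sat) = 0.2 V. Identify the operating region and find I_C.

Assume active: I_B = (8.7 − 0.7)/22 = 0.364 mA, giving I_C = β·I_B = 72.7 mA.
But then V_CE = 9.3 − 72.7×1 = -63.4 V < V_CE(sat) = 0.2 V — impossible in the active region.
So the transistor is saturated. With V_CE = 0.2 V, I_C = (V_CC − 0.2)/R_C = 9.1/1 = 9.1 mA.
Check: β·I_B = 72.7 mA > I_C = 9.1 mA, confirming saturation.

saturation; I_C ≈ 9.1 mA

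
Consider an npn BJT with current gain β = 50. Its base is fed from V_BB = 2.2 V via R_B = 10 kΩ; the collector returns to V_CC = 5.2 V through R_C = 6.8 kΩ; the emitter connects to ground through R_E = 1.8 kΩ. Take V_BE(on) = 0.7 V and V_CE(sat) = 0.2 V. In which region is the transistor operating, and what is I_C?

saturation; I_C ≈ 0.57 mA

Assume active: I_B = (2.2 − 0.7)/(10 + 51×1.8) = 0.0147 mA, I_C = β·I_B = 0.737 mA.
Then V_CE = 5.2 − 0.737×6.8 − 0.751×1.8 = -1.16 V < 0.2 V — the active assumption fails.
Re-solve with V_CE = 0.2 V. KCL at the emitter: V_E/R_E = (V_BB−0.7−V_E)/R_B + (V_CC−0.2−V_E)/R_C, giving V_E = 1.1 V.
I_C = (V_CC − 0.2 − V_E)/R_C = (5 − 1.1)/6.8 = 0.573 mA.
Check: I_B = (1.5 − 1.1)/10 = 0.0397 mA, and β·I_B = 1.98 mA > I_C, confirming saturation.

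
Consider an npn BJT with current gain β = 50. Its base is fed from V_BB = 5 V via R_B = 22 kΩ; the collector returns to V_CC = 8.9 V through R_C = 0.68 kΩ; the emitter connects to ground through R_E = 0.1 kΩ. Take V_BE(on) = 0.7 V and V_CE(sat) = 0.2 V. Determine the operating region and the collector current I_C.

Assume active. Base-emitter loop: I_B = (V_BB − V_BE)/(R_B + (β+1)R_E) = (5 − 0.7)/(22 + 51×0.1) = 0.159 mA.
I_C = β·I_B = 50×0.159 = 7.93 mA.
V_CE = V_CC − I_C·R_C − I_E·R_E = 8.9 − 7.93×0.68 − 8.09×0.1 = 2.7 V > V_CE(sat), so the active-region assumption holds.

active; I_C ≈ 7.9 mA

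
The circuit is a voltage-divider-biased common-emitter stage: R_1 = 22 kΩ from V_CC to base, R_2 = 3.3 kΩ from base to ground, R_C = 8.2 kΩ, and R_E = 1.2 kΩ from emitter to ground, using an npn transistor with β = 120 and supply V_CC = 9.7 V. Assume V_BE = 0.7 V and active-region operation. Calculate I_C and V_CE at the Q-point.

I_C ≈ 0.46 mA, V_CE ≈ 5.4 V

Thevenize the base divider: V_Th = V_CC·R_2/(R_1+R_2) = 9.7×3.3/25.3 = 1.27 V, R_Th = R_1‖R_2 = 2.87 kΩ.
Base-emitter loop: V_Th = I_B·R_Th + V_BE + (β+1)I_B·R_E, so I_B = (1.27 − 0.7) / (2.87 + 121×1.2) = 0.00382 mA.
I_C = β·I_B = 120×0.00382 = 0.458 mA, and I_E = (β+1)I_B = 0.462 mA.
V_CE = V_CC − I_C·R_C − I_E·R_E = 9.7 − 0.458×8.2 − 0.462×1.2 = 5.39 V.
V_CE = 5.39 V > 0.2 V confirms active-region operation.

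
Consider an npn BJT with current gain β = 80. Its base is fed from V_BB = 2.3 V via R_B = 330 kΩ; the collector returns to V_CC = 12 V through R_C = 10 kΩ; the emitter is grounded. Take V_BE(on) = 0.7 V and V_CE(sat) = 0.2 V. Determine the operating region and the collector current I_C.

Assume active. Base-emitter loop: I_B = (V_BB − V_BE)/R_B = (2.3 − 0.7)/330 = 0.00485 mA.
I_C = β·I_B = 80×0.00485 = 0.388 mA.
V_CE = V_CC − I_C·R_C = 12 − 0.388×10 = 8.12 V > V_CE(sat), so the active-region assumption holds.

active; I_C ≈ 0.39 mA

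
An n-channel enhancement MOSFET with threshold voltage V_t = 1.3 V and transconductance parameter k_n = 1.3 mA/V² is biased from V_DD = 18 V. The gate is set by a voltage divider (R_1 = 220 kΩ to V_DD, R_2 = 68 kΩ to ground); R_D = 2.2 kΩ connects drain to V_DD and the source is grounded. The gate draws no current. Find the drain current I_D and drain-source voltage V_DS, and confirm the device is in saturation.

V_G = V_DD·R_2/(R_1+R_2) = 18×68/288 = 4.25 V. With the source grounded, V_GS = V_G = 4.25 V.
Assume saturation: I_D = (k_n/2)(V_GS − V_t)² = (1.3/2)×(4.25 − 1.3)² = 0.65×2.95² = 5.66 mA.
V_DS = V_DD − I_D·R_D = 18 − 5.66×2.2 = 5.56 V.
Saturation requires V_DS ≥ V_GS − V_t = 2.95 V; 5.56 ≥ 2.95 ✓.

I_D ≈ 5.7 mA, V_DS ≈ 5.6 V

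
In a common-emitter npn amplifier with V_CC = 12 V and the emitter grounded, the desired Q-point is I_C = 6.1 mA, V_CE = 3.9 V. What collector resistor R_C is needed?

Collector loop: V_CC = I_C·R_C + V_CE.
R_C = (V_CC − V_CE)/I_C = (12 − 3.9)/6.1 = 1.33 kΩ.

R_C ≈ 1.3 kΩ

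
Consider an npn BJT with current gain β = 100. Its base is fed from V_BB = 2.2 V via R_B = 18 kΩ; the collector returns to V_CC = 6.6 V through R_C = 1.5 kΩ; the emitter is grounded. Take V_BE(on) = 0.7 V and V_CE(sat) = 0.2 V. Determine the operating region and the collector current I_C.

Assume active: I_B = (2.2 − 0.7)/18 = 0.0833 mA, giving I_C = β·I_B = 8.33 mA.
But then V_CE = 6.6 − 8.33×1.5 = -5.9 V < V_CE(sat) = 0.2 V — impossible in the active region.
So the transistor is saturated. With V_CE = 0.2 V, I_C = (V_CC − 0.2)/R_C = 6.4/1.5 = 4.27 mA.
Check: β·I_B = 8.33 mA > I_C = 4.27 mA, confirming saturation.

saturation; I_C ≈ 4.3 mA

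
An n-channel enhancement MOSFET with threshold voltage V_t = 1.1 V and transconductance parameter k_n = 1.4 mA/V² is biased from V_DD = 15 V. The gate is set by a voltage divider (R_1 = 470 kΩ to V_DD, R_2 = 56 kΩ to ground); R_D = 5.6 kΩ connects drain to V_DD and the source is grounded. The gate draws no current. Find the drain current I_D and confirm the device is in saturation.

I_D ≈ 0.17 mA

V_G = V_DD·R_2/(R_1+R_2) = 15×56/526 = 1.6 V. With the source grounded, V_GS = V_G = 1.6 V.
Assume saturation: I_D = (k_n/2)(V_GS − V_t)² = (1.4/2)×(1.6 − 1.1)² = 0.7×0.497² = 0.173 mA.
V_DS = V_DD − I_D·R_D = 15 − 0.173×5.6 = 14 V.
Saturation requires V_DS ≥ V_GS − V_t = 0.497 V; 14 ≥ 0.497 ✓.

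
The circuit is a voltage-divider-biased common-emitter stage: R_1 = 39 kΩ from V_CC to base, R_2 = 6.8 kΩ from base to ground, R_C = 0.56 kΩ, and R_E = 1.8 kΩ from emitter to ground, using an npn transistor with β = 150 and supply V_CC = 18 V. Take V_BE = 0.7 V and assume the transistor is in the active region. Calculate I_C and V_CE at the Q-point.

Thevenize the base divider: V_Th = V_CC·R_2/(R_1+R_2) = 18×6.8/45.8 = 2.67 V, R_Th = R_1‖R_2 = 5.79 kΩ.
Base-emitter loop: V_Th = I_B·R_Th + V_BE + (β+1)I_B·R_E, so I_B = (2.67 − 0.7) / (5.79 + 151×1.8) = 0.00711 mA.
I_C = β·I_B = 150×0.00711 = 1.07 mA, and I_E = (β+1)I_B = 1.07 mA.
V_CE = V_CC − I_C·R_C − I_E·R_E = 18 − 1.07×0.56 − 1.07×1.8 = 15.5 V.
V_CE = 15.5 V > 0.2 V confirms active-region operation.

I_C ≈ 1.1 mA, V_CE ≈ 15 V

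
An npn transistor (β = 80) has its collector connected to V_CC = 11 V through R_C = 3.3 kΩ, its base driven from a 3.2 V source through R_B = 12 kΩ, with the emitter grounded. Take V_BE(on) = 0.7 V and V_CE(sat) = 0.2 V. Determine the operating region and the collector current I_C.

saturation; I_C ≈ 3.3 mA

Assume active: I_B = (3.2 − 0.7)/12 = 0.208 mA, giving I_C = β·I_B = 16.7 mA.
But then V_CE = 11 − 16.7×3.3 = -44 V < V_CE(sat) = 0.2 V — impossible in the active region.
So the transistor is saturated. With V_CE = 0.2 V, I_C = (V_CC − 0.2)/R_C = 10.8/3.3 = 3.27 mA.
Check: β·I_B = 16.7 mA > I_C = 3.27 mA, confirming saturation.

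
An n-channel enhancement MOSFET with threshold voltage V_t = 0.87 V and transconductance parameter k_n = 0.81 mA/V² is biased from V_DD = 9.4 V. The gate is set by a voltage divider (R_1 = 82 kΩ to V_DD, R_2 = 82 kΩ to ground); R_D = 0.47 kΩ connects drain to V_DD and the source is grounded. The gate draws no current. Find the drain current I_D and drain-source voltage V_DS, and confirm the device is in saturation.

I_D ≈ 5.9 mA, V_DS ≈ 6.6 V

V_G = V_DD·R_2/(R_1+R_2) = 9.4×82/164 = 4.7 V. With the source grounded, V_GS = V_G = 4.7 V.
Assume saturation: I_D = (k_n/2)(V_GS − V_t)² = (0.81/2)×(4.7 − 0.87)² = 0.405×3.83² = 5.94 mA.
V_DS = V_DD − I_D·R_D = 9.4 − 5.94×0.47 = 6.61 V.
Saturation requires V_DS ≥ V_GS − V_t = 3.83 V; 6.61 ≥ 3.83 ✓.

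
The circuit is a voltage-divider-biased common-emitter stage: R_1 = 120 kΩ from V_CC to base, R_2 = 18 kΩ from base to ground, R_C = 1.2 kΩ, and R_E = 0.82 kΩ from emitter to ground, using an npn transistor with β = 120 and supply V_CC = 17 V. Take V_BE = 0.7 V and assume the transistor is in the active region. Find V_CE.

Thevenize the base divider: V_Th = V_CC·R_2/(R_1+R_2) = 17×18/138 = 2.22 V, R_Th = R_1‖R_2 = 15.7 kΩ.
Base-emitter loop: V_Th = I_B·R_Th + V_BE + (β+1)I_B·R_E, so I_B = (2.22 − 0.7) / (15.7 + 121×0.82) = 0.0132 mA.
I_C = β·I_B = 120×0.0132 = 1.59 mA, and I_E = (β+1)I_B = 1.6 mA.
V_CE = V_CC − I_C·R_C − I_E·R_E = 17 − 1.59×1.2 − 1.6×0.82 = 13.8 V.
V_CE = 13.8 V > 0.2 V confirms active-region operation.

V_CE ≈ 14 V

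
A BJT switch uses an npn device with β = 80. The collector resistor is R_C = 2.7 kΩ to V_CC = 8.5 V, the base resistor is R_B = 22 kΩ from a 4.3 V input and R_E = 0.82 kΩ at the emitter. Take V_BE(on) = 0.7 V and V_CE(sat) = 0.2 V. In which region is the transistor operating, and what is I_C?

saturation; I_C ≈ 2.3 mA

Assume active: I_B = (4.3 − 0.7)/(22 + 81×0.82) = 0.0407 mA, I_C = β·I_B = 3.26 mA.
Then V_CE = 8.5 − 3.26×2.7 − 3.3×0.82 = -3 V < 0.2 V — the active assumption fails.
Re-solve with V_CE = 0.2 V. KCL at the emitter: V_E/R_E = (V_BB−0.7−V_E)/R_B + (V_CC−0.2−V_E)/R_C, giving V_E = 1.98 V.
I_C = (V_CC − 0.2 − V_E)/R_C = (8.3 − 1.98)/2.7 = 2.34 mA.
Check: I_B = (3.6 − 1.98)/22 = 0.0736 mA, and β·I_B = 5.89 mA > I_C, confirming saturation.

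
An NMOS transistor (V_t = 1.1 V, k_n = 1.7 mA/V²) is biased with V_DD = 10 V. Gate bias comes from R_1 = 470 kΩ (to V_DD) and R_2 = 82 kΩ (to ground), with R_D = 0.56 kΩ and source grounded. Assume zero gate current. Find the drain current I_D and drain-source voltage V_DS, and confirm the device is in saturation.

I_D ≈ 0.13 mA, V_DS ≈ 9.9 V

V_G = V_DD·R_2/(R_1+R_2) = 10×82/552 = 1.49 V. With the source grounded, V_GS = V_G = 1.49 V.
Assume saturation: I_D = (k_n/2)(V_GS − V_t)² = (1.7/2)×(1.49 − 1.1)² = 0.85×0.386² = 0.126 mA.
V_DS = V_DD − I_D·R_D = 10 − 0.126×0.56 = 9.93 V.
Saturation requires V_DS ≥ V_GS − V_t = 0.386 V; 9.93 ≥ 0.386 ✓.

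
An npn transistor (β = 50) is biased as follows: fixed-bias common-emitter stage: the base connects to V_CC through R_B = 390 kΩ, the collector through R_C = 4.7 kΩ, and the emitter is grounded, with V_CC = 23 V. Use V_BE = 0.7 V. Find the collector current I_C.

I_C ≈ 2.9 mA

Base loop: V_CC = I_B·R_B + V_BE, so I_B = (23 − 0.7)/390 kΩ = 0.0572 mA.
In the active region I_C = β·I_B = 50 × 0.0572 = 2.86 mA.
Collector loop: V_CE = V_CC − I_C·R_C = 23 − 2.86×4.7 = 9.56 V.
Since V_CE = 9.56 V > V_CE(sat) ≈ 0.2 V, the transistor is in the active region as assumed.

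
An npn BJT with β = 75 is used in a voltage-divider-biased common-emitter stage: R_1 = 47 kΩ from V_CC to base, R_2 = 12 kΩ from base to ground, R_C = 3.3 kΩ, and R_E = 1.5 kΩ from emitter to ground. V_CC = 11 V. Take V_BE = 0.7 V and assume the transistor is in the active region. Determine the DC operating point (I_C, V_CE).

I_C ≈ 0.93 mA, V_CE ≈ 6.5 V

Thevenize the base divider: V_Th = V_CC·R_2/(R_1+R_2) = 11×12/59 = 2.24 V, R_Th = R_1‖R_2 = 9.56 kΩ.
Base-emitter loop: V_Th = I_B·R_Th + V_BE + (β+1)I_B·R_E, so I_B = (2.24 − 0.7) / (9.56 + 76×1.5) = 0.0124 mA.
I_C = β·I_B = 75×0.0124 = 0.933 mA, and I_E = (β+1)I_B = 0.946 mA.
V_CE = V_CC − I_C·R_C − I_E·R_E = 11 − 0.933×3.3 − 0.946×1.5 = 6.5 V.
V_CE = 6.5 V > 0.2 V confirms active-region operation.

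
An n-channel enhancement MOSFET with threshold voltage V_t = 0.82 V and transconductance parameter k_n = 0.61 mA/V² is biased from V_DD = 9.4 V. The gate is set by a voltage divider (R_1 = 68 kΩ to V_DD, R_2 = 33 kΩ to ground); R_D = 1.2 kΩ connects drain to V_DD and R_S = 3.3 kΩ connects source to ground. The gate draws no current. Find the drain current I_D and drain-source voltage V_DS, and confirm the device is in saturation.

I_D ≈ 0.36 mA, V_DS ≈ 7.8 V

V_G = V_DD·R_2/(R_1+R_2) = 9.4×33/101 = 3.07 V.
Assume saturation: I_D = (k_n/2)(V_GS − V_t)² with V_GS = V_G − I_D·R_S = 3.07 − 3.3·I_D.
Substituting gives 3.32·I_D² − 5.53·I_D + 1.55 = 0, with roots I_D = 0.355 or 1.31 mA.
The root I_D = 1.31 mA gives V_GS = -1.25 V ≤ V_t, so take I_D = 0.355 mA.
Then V_GS = 1.9 V and V_DS = V_DD − I_D(R_D+R_S) = 9.4 − 0.355×4.5 = 7.8 V.
Saturation requires V_DS ≥ V_GS − V_t = 1.08 V; 7.8 ≥ 1.08 ✓.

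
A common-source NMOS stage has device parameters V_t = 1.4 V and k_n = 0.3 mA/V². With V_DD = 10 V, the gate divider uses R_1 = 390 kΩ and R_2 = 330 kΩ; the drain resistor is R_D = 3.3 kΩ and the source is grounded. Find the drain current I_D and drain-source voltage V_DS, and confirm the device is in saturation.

I_D ≈ 1.5 mA, V_DS ≈ 5 V

V_G = V_DD·R_2/(R_1+R_2) = 10×330/720 = 4.58 V. With the source grounded, V_GS = V_G = 4.58 V.
Assume saturation: I_D = (k_n/2)(V_GS − V_t)² = (0.3/2)×(4.58 − 1.4)² = 0.15×3.18² = 1.52 mA.
V_DS = V_DD − I_D·R_D = 10 − 1.52×3.3 = 4.98 V.
Saturation requires V_DS ≥ V_GS − V_t = 3.18 V; 4.98 ≥ 3.18 ✓.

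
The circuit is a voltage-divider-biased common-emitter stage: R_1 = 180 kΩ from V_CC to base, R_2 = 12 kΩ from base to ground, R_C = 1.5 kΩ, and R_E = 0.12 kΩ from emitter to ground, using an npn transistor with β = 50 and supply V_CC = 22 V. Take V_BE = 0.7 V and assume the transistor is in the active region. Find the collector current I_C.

I_C ≈ 1.9 mA

Thevenize the base divider: V_Th = V_CC·R_2/(R_1+R_2) = 22×12/192 = 1.38 V, R_Th = R_1‖R_2 = 11.2 kΩ.
Base-emitter loop: V_Th = I_B·R_Th + V_BE + (β+1)I_B·R_E, so I_B = (1.38 − 0.7) / (11.2 + 51×0.12) = 0.0389 mA.
I_C = β·I_B = 50×0.0389 = 1.94 mA, and I_E = (β+1)I_B = 1.98 mA.
V_CE = V_CC − I_C·R_C − I_E·R_E = 22 − 1.94×1.5 − 1.98×0.12 = 18.8 V.
V_CE = 18.8 V > 0.2 V confirms active-region operation.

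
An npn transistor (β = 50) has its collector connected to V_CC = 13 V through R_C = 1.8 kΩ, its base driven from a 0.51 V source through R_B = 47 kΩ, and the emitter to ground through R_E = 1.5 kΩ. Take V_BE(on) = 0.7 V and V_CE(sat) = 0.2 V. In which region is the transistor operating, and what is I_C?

V_BB = 0.51 V ≤ V_BE(on) = 0.7 V, so the base-emitter junction is not forward biased.
The transistor is in cutoff: I_B = I_C = 0.

cutoff; I_C ≈ 0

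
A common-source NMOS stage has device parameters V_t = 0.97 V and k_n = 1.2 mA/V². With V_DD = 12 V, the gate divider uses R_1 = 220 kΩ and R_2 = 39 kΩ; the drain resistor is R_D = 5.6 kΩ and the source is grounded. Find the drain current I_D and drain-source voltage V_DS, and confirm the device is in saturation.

I_D ≈ 0.42 mA, V_DS ≈ 9.6 V

V_G = V_DD·R_2/(R_1+R_2) = 12×39/259 = 1.81 V. With the source grounded, V_GS = V_G = 1.81 V.
Assume saturation: I_D = (k_n/2)(V_GS − V_t)² = (1.2/2)×(1.81 − 0.97)² = 0.6×0.837² = 0.42 mA.
V_DS = V_DD − I_D·R_D = 12 − 0.42×5.6 = 9.65 V.
Saturation requires V_DS ≥ V_GS − V_t = 0.837 V; 9.65 ≥ 0.837 ✓.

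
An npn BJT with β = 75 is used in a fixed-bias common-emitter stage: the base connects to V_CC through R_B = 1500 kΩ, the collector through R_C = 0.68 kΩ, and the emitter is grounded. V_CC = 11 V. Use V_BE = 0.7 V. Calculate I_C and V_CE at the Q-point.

I_C ≈ 0.52 mA, V_CE ≈ 11 V

Base loop: V_CC = I_B·R_B + V_BE, so I_B = (11 − 0.7)/1500 kΩ = 0.00687 mA.
In the active region I_C = β·I_B = 75 × 0.00687 = 0.515 mA.
Collector loop: V_CE = V_CC − I_C·R_C = 11 − 0.515×0.68 = 10.6 V.
Since V_CE = 10.6 V > V_CE(sat) ≈ 0.2 V, the transistor is in the active region as assumed.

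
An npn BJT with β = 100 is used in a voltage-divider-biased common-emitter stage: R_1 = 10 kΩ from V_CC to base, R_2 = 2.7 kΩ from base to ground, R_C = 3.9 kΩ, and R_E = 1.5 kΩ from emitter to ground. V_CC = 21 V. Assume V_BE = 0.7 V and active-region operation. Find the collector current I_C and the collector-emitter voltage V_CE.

I_C ≈ 2.5 mA, V_CE ≈ 7.7 V

Thevenize the base divider: V_Th = V_CC·R_2/(R_1+R_2) = 21×2.7/12.7 = 4.46 V, R_Th = R_1‖R_2 = 2.13 kΩ.
Base-emitter loop: V_Th = I_B·R_Th + V_BE + (β+1)I_B·R_E, so I_B = (4.46 − 0.7) / (2.13 + 101×1.5) = 0.0245 mA.
I_C = β·I_B = 100×0.0245 = 2.45 mA, and I_E = (β+1)I_B = 2.47 mA.
V_CE = V_CC − I_C·R_C − I_E·R_E = 21 − 2.45×3.9 − 2.47×1.5 = 7.73 V.
V_CE = 7.73 V > 0.2 V confirms active-region operation.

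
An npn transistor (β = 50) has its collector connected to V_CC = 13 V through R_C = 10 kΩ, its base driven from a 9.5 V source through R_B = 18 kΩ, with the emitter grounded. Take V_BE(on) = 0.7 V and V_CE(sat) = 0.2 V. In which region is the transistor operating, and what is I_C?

saturation; I_C ≈ 1.3 mA

Assume active: I_B = (9.5 − 0.7)/18 = 0.489 mA, giving I_C = β·I_B = 24.4 mA.
But then V_CE = 13 − 24.4×10 = -231 V < V_CE(sat) = 0.2 V — impossible in the active region.
So the transistor is saturated. With V_CE = 0.2 V, I_C = (V_CC − 0.2)/R_C = 12.8/10 = 1.28 mA.
Check: β·I_B = 24.4 mA > I_C = 1.28 mA, confirming saturation.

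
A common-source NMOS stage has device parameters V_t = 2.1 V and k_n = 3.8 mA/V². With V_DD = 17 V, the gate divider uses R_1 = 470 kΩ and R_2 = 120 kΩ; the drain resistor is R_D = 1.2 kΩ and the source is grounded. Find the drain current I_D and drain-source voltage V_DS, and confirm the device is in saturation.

I_D ≈ 3.5 mA, V_DS ≈ 13 V

V_G = V_DD·R_2/(R_1+R_2) = 17×120/590 = 3.46 V. With the source grounded, V_GS = V_G = 3.46 V.
Assume saturation: I_D = (k_n/2)(V_GS − V_t)² = (3.8/2)×(3.46 − 2.1)² = 1.9×1.36² = 3.5 mA.
V_DS = V_DD − I_D·R_D = 17 − 3.5×1.2 = 12.8 V.
Saturation requires V_DS ≥ V_GS − V_t = 1.36 V; 12.8 ≥ 1.36 ✓.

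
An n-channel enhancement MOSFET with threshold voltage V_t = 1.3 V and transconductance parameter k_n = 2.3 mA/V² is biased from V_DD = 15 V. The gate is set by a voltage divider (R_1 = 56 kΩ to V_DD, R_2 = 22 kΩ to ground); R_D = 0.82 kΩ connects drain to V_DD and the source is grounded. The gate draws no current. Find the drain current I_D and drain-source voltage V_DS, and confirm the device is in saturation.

V_G = V_DD·R_2/(R_1+R_2) = 15×22/78 = 4.23 V. With the source grounded, V_GS = V_G = 4.23 V.
Assume saturation: I_D = (k_n/2)(V_GS − V_t)² = (2.3/2)×(4.23 − 1.3)² = 1.15×2.93² = 9.88 mA.
V_DS = V_DD − I_D·R_D = 15 − 9.88×0.82 = 6.9 V.
Saturation requires V_DS ≥ V_GS − V_t = 2.93 V; 6.9 ≥ 2.93 ✓.

I_D ≈ 9.9 mA, V_DS ≈ 6.9 V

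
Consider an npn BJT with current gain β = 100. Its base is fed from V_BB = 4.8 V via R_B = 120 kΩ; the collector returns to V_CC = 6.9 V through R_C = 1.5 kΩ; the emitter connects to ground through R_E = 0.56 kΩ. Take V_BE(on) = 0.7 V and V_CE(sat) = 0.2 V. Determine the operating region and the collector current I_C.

active; I_C ≈ 2.3 mA

Assume active. Base-emitter loop: I_B = (V_BB − V_BE)/(R_B + (β+1)R_E) = (4.8 − 0.7)/(120 + 101×0.56) = 0.0232 mA.
I_C = β·I_B = 100×0.0232 = 2.32 mA.
V_CE = V_CC − I_C·R_C − I_E·R_E = 6.9 − 2.32×1.5 − 2.35×0.56 = 2.1 V > V_CE(sat), so the active-region assumption holds.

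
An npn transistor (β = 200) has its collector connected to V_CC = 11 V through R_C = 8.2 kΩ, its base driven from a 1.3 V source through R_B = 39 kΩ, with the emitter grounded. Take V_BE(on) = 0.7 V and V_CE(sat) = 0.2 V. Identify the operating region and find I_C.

saturation; I_C ≈ 1.3 mA

Assume active: I_B = (1.3 − 0.7)/39 = 0.0154 mA, giving I_C = β·I_B = 3.08 mA.
But then V_CE = 11 − 3.08×8.2 = -14.2 V < V_CE(sat) = 0.2 V — impossible in the active region.
So the transistor is saturated. With V_CE = 0.2 V, I_C = (V_CC − 0.2)/R_C = 10.8/8.2 = 1.32 mA.
Check: β·I_B = 3.08 mA > I_C = 1.32 mA, confirming saturation.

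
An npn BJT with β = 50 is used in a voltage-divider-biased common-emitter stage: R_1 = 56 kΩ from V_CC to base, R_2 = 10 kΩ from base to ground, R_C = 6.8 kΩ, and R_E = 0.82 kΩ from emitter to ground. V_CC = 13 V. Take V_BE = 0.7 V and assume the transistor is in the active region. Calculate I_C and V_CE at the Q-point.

I_C ≈ 1.3 mA, V_CE ≈ 3.4 V

Thevenize the base divider: V_Th = V_CC·R_2/(R_1+R_2) = 13×10/66 = 1.97 V, R_Th = R_1‖R_2 = 8.48 kΩ.
Base-emitter loop: V_Th = I_B·R_Th + V_BE + (β+1)I_B·R_E, so I_B = (1.97 − 0.7) / (8.48 + 51×0.82) = 0.0252 mA.
I_C = β·I_B = 50×0.0252 = 1.26 mA, and I_E = (β+1)I_B = 1.29 mA.
V_CE = V_CC − I_C·R_C − I_E·R_E = 13 − 1.26×6.8 − 1.29×0.82 = 3.36 V.
V_CE = 3.36 V > 0.2 V confirms active-region operation.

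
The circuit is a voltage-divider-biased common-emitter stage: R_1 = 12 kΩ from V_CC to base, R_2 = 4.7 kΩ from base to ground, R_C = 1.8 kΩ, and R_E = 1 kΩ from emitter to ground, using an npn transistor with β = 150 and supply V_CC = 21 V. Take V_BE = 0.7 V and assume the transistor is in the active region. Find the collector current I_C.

Thevenize the base divider: V_Th = V_CC·R_2/(R_1+R_2) = 21×4.7/16.7 = 5.91 V, R_Th = R_1‖R_2 = 3.38 kΩ.
Base-emitter loop: V_Th = I_B·R_Th + V_BE + (β+1)I_B·R_E, so I_B = (5.91 − 0.7) / (3.38 + 151×1) = 0.0337 mA.
I_C = β·I_B = 150×0.0337 = 5.06 mA, and I_E = (β+1)I_B = 5.1 mA.
V_CE = V_CC − I_C·R_C − I_E·R_E = 21 − 5.06×1.8 − 5.1×1 = 6.79 V.
V_CE = 6.79 V > 0.2 V confirms active-region operation.

I_C ≈ 5.1 mA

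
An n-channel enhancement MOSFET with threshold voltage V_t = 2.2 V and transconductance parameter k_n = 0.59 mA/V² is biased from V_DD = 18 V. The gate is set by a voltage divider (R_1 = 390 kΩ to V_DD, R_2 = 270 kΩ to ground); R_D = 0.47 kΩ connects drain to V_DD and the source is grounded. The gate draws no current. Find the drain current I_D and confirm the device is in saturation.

I_D ≈ 7.9 mA

V_G = V_DD·R_2/(R_1+R_2) = 18×270/660 = 7.36 V. With the source grounded, V_GS = V_G = 7.36 V.
Assume saturation: I_D = (k_n/2)(V_GS − V_t)² = (0.59/2)×(7.36 − 2.2)² = 0.295×5.16² = 7.87 mA.
V_DS = V_DD − I_D·R_D = 18 − 7.87×0.47 = 14.3 V.
Saturation requires V_DS ≥ V_GS − V_t = 5.16 V; 14.3 ≥ 5.16 ✓.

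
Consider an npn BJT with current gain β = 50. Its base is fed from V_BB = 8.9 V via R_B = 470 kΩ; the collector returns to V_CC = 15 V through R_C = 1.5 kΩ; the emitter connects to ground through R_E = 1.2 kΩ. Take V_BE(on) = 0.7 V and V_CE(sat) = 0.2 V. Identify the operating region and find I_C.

Assume active. Base-emitter loop: I_B = (V_BB − V_BE)/(R_B + (β+1)R_E) = (8.9 − 0.7)/(470 + 51×1.2) = 0.0154 mA.
I_C = β·I_B = 50×0.0154 = 0.772 mA.
V_CE = V_CC − I_C·R_C − I_E·R_E = 15 − 0.772×1.5 − 0.787×1.2 = 12.9 V > V_CE(sat), so the active-region assumption holds.

active; I_C ≈ 0.77 mA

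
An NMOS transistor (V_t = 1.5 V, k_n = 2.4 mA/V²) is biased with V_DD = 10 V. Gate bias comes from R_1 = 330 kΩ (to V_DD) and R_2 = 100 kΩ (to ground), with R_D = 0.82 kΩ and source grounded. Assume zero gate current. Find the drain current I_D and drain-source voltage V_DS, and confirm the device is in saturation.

I_D ≈ 0.82 mA, V_DS ≈ 9.3 V

V_G = V_DD·R_2/(R_1+R_2) = 10×100/430 = 2.33 V. With the source grounded, V_GS = V_G = 2.33 V.
Assume saturation: I_D = (k_n/2)(V_GS − V_t)² = (2.4/2)×(2.33 − 1.5)² = 1.2×0.826² = 0.818 mA.
V_DS = V_DD − I_D·R_D = 10 − 0.818×0.82 = 9.33 V.
Saturation requires V_DS ≥ V_GS − V_t = 0.826 V; 9.33 ≥ 0.826 ✓.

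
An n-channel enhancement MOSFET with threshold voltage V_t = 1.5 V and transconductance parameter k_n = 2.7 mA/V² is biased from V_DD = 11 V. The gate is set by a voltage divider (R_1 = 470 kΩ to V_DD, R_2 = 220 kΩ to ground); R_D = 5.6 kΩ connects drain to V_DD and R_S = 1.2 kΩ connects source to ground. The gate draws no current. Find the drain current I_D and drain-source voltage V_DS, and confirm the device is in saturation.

I_D ≈ 0.97 mA, V_DS ≈ 4.4 V

V_G = V_DD·R_2/(R_1+R_2) = 11×220/690 = 3.51 V.
Assume saturation: I_D = (k_n/2)(V_GS − V_t)² with V_GS = V_G − I_D·R_S = 3.51 − 1.2·I_D.
Substituting gives 1.94·I_D² − 7.5·I_D + 5.44 = 0, with roots I_D = 0.967 or 2.89 mA.
The root I_D = 2.89 mA gives V_GS = 0.0362 V ≤ V_t, so take I_D = 0.967 mA.
Then V_GS = 2.35 V and V_DS = V_DD − I_D(R_D+R_S) = 11 − 0.967×6.8 = 4.42 V.
Saturation requires V_DS ≥ V_GS − V_t = 0.846 V; 4.42 ≥ 0.846 ✓.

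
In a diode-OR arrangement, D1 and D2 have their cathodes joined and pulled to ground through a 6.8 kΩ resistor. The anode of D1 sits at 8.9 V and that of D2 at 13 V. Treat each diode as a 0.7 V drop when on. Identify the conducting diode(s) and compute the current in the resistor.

Assume both conduct. Then node N would need to be at both 8.9−0.7 = 8.2 V and 13−0.7 = 12.3 V, which is impossible.
Assume only D2 conducts: V_N = 13 − 0.7 = 12.3 V, so I_R = 12.3/6.8 = 1.81 mA.
Check D1: its anode-to-cathode voltage is 8.9 − 12.3 = -3.4 V < 0.7 V, so it is off. The assumption is consistent.

Only D2 conducts; I_R ≈ 1.8 mA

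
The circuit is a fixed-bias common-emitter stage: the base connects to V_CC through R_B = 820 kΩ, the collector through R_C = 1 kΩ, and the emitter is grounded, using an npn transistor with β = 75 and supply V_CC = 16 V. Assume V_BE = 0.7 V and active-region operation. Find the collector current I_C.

I_C ≈ 1.4 mA

Base loop: V_CC = I_B·R_B + V_BE, so I_B = (16 − 0.7)/820 kΩ = 0.0187 mA.
In the active region I_C = β·I_B = 75 × 0.0187 = 1.4 mA.
Collector loop: V_CE = V_CC − I_C·R_C = 16 − 1.4×1 = 14.6 V.
Since V_CE = 14.6 V > V_CE(sat) ≈ 0.2 V, the transistor is in the active region as assumed.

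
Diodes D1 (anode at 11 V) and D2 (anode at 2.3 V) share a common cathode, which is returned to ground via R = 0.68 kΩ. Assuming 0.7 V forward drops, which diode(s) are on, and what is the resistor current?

Only D1 conducts; I_R ≈ 15 mA

Assume both conduct. Then node N would need to be at both 11−0.7 = 10.3 V and 2.3−0.7 = 1.6 V, which is impossible.
Assume only D1 conducts: V_N = 11 − 0.7 = 10.3 V, so I_R = 10.3/0.68 = 15.1 mA.
Check D2: its anode-to-cathode voltage is 2.3 − 10.3 = -8 V < 0.7 V, so it is off. The assumption is consistent.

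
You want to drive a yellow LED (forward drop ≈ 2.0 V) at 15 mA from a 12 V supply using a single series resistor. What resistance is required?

The resistor drops V_S − V_D = 12 − 2.0 = 10 V at 15 mA.
R = 10 V / 15 mA = 0.667 kΩ.

R ≈ 0.67 kΩ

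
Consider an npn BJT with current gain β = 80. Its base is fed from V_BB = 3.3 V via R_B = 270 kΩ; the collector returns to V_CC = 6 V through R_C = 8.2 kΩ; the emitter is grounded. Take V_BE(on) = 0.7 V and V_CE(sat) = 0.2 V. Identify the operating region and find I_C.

saturation; I_C ≈ 0.71 mA

Assume active: I_B = (3.3 − 0.7)/270 = 0.00963 mA, giving I_C = β·I_B = 0.77 mA.
But then V_CE = 6 − 0.77×8.2 = -0.317 V < V_CE(sat) = 0.2 V — impossible in the active region.
So the transistor is saturated. With V_CE = 0.2 V, I_C = (V_CC − 0.2)/R_C = 5.8/8.2 = 0.707 mA.
Check: β·I_B = 0.77 mA > I_C = 0.707 mA, confirming saturation.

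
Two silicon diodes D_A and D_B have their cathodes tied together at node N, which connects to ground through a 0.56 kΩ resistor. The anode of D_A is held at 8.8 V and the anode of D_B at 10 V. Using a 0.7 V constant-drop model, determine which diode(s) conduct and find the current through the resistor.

Only D_B conducts; I_R ≈ 17 mA

Assume both conduct. Then node N would need to be at both 8.8−0.7 = 8.1 V and 10−0.7 = 9.3 V, which is impossible.
Assume only D_B conducts: V_N = 10 − 0.7 = 9.3 V, so I_R = 9.3/0.56 = 16.6 mA.
Check D_A: its anode-to-cathode voltage is 8.8 − 9.3 = -0.5 V < 0.7 V, so it is off. The assumption is consistent.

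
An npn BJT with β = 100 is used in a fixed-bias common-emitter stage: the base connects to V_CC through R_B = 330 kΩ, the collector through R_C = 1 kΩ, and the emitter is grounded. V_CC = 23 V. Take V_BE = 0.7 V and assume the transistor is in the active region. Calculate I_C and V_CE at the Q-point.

Base loop: V_CC = I_B·R_B + V_BE, so I_B = (23 − 0.7)/330 kΩ = 0.0676 mA.
In the active region I_C = β·I_B = 100 × 0.0676 = 6.76 mA.
Collector loop: V_CE = V_CC − I_C·R_C = 23 − 6.76×1 = 16.2 V.
Since V_CE = 16.2 V > V_CE(sat) ≈ 0.2 V, the transistor is in the active region as assumed.

I_C ≈ 6.8 mA, V_CE ≈ 16 V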